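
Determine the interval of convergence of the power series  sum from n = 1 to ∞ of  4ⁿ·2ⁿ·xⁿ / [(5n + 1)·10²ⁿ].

[-25/2, 25/2)

Ratio test: |a_{n+1}/a_n| = [(5n + 1)/(5(n+1) + 1)] · 4·2/100 → 2/25 as n → ∞.
The series converges when 2/25 · |x| < 1, giving R = 25/2.
Check x = 25/2: comparison with the harmonic series Σ 1/n shows the series diverges.
Endpoint x = -25/2: the terms alternate in sign and decrease monotonically to 0 in absolute value (size ~ c/n), so the alternating series test gives convergence.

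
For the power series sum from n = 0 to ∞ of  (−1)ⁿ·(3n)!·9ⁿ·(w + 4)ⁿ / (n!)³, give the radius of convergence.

The ratio of consecutive coefficients is (3n+1)·(3n+2)·(3n+3)/(n+1)³ · 9 → 243.
Convergence for |w + 4| · 243 < 1, i.e. |w + 4| < 1/243. So R = 1/243.

R = 1/243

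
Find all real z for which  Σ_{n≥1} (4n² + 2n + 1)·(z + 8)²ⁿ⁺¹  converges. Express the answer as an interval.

Apply the ratio test: |a_{n+1}| / |a_n| = (4(n+1)² + 2(n+1) + 1)/(4n² + 2n + 1), which tends to 1 as n → ∞.
Since the exponent of (z + 8) increases by 2 each term, convergence requires |z + 8|² < 1, hence R = 1.
Check z = -7: the terms do not tend to 0, so the series diverges.
Check z = -9: the n-th term does not approach 0; divergence by the term test.

(-9, -7)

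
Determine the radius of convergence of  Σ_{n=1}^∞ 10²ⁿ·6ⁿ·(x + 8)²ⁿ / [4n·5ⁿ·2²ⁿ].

R = √30/30

The ratio of consecutive coefficients is [4n/4(n+1)] · 100·6/(5·4) → 30.
Successive powers of (x + 8) differ by 2, so the series converges when |x + 8|² · 30 < 1, i.e. |x + 8| < √(1/30). So R = √30/30.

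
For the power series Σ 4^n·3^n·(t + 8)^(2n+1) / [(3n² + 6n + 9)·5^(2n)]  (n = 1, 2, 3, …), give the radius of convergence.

The ratio of consecutive coefficients is [(3n² + 6n + 9)/(3(n+1)² + 6(n+1) + 9)] · 4·3/25 → 12/25.
Writing y = (t + 8)², the series in y has radius 25/12, so |t + 8| < √(25/12) and R = 5√3/6.

R = 5√3/6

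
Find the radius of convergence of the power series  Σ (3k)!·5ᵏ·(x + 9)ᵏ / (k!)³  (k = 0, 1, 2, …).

R = 1/135

Ratio test: |a_{k+1}/a_k| = (3k+1)·(3k+2)·(3k+3)/(k+1)³ · 5 → 135 as k → ∞.
The series converges when 135 · |x + 9| < 1, giving R = 1/135.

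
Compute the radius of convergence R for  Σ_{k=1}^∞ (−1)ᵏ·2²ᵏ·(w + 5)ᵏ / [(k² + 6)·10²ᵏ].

R = 25

Apply the ratio test: |a_{k+1}| / |a_k| = [(k² + 6)/((k+1)² + 6)] · 4/100, which tends to 1/25 as k → ∞.
Hence the series converges for |w + 5| < 1/(1/25) = 25, so the radius of convergence is 25.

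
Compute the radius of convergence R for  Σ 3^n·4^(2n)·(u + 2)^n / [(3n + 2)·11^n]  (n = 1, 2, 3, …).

R = 11/48

By the ratio test, |a_{n+1}/a_n| = [(3n + 2)/(3(n+1) + 2)] · 3·16/11 → 48/11.
Convergence for |u + 2| · 48/11 < 1, i.e. |u + 2| < 11/48. So R = 11/48.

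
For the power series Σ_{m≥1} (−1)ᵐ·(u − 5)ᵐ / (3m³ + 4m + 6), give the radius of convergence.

The ratio of consecutive coefficients is (3m³ + 4m + 6)/(3(m+1)³ + 4(m+1) + 6) → 1.
Hence R = 1.

R = 1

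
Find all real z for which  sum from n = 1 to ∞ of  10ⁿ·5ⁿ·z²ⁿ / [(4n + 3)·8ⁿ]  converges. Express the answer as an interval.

Apply the ratio test: |a_{n+1}| / |a_n| = [(4n + 3)/(4(n+1) + 3)] · 10·5/8, which tends to 25/4 as n → ∞.
Since the exponent of z increases by 2 each term, convergence requires |z|² < 4/25, hence R = 2/5.
At z = 2/5: the terms behave like c/n; limit comparison with the harmonic series gives divergence.
Check z = -2/5: comparison with the harmonic series Σ 1/n shows the series diverges.

(-2/5, 2/5)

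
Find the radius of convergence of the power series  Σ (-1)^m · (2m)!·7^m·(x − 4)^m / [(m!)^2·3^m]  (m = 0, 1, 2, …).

The ratio of consecutive coefficients is (2m+1)·(2m+2)/(m+1)² · 7/3 → 28/3.
The series converges when 28/3 · |x − 4| < 1, giving R = 3/28.

R = 3/28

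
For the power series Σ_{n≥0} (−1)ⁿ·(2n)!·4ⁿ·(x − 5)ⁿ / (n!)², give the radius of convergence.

R = 1/16

The ratio of consecutive coefficients is (2n+1)·(2n+2)/(n+1)² · 4 → 16.
Thus R = 1/(16) = 1/16.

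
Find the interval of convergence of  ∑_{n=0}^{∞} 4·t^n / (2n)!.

The ratio of consecutive coefficients is 4/4 · 1/[(2n+1)·(2n+2)] → 0.
The limit is 0, so the series converges for all t; R = ∞.

(−∞, ∞)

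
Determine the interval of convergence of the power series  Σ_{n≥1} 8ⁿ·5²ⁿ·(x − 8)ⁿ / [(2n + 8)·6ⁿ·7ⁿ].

The ratio of consecutive coefficients is [(2n + 8)/(2(n+1) + 8)] · 8·25/(6·7) → 100/21.
Convergence for |x − 8| · 100/21 < 1, i.e. |x − 8| < 21/100. So R = 21/100.
Check x = 821/100: the terms are asymptotic to a nonzero constant times 1/n, so the series diverges by limit comparison with Σ 1/n.
Check x = 779/100: an alternating series whose terms decrease to 0 in absolute value, so it converges by the Leibniz criterion.

[779/100, 821/100)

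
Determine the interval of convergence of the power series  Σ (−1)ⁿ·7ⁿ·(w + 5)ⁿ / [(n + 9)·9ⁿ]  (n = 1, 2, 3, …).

(-44/7, -26/7]

Apply the ratio test: |a_{n+1}| / |a_n| = [(n + 9)/((n+1) + 9)] · 7/9, which tends to 7/9 as n → ∞.
The series converges when 7/9 · |w + 5| < 1, giving R = 9/7.
Endpoint w = -26/7: the terms alternate in sign and decrease monotonically to 0 in absolute value (size ~ c/n), so the alternating series test gives convergence.
Endpoint w = -44/7: the terms behave like c/n; limit comparison with the harmonic series gives divergence.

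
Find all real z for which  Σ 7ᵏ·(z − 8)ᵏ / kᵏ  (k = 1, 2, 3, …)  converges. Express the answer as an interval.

(−∞, ∞)

Root test: |a_k|^(1/k) = 7/k → 0.
The limit is 0 for every z, so R = ∞.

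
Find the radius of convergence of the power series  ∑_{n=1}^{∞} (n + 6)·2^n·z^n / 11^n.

Ratio test: |a_{n+1}/a_n| = [((n+1) + 6)/(n + 6)] · 2/11 → 2/11 as n → ∞.
Hence the series converges for |z| < 1/(2/11) = 11/2, so the radius of convergence is 11/2.

R = 11/2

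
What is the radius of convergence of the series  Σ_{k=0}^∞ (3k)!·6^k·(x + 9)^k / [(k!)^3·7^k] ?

The ratio of consecutive coefficients is (3k+1)·(3k+2)·(3k+3)/(k+1)³ · 6/7 → 162/7.
Convergence for |x + 9| · 162/7 < 1, i.e. |x + 9| < 7/162. So R = 7/162.

R = 7/162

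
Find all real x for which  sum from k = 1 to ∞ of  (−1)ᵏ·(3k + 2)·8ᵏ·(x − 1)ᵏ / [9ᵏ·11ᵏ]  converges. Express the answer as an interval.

By the ratio test, |a_{k+1}/a_k| = [(3(k+1) + 2)/(3k + 2)] · 8/(9·11) → 8/99.
Convergence for |x − 1| · 8/99 < 1, i.e. |x − 1| < 99/8. So R = 99/8.
When x = 107/8, the k-th term does not approach 0; divergence by the term test.
Check x = -91/8: the terms have absolute value of order k, which does not tend to 0, so the series diverges by the divergence test.

(-91/8, 107/8)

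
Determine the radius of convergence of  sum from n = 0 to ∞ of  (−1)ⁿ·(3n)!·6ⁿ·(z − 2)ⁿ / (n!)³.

By the ratio test, |a_{n+1}/a_n| = (3n+1)·(3n+2)·(3n+3)/(n+1)³ · 6 → 162.
Thus R = 1/(162) = 1/162.

R = 1/162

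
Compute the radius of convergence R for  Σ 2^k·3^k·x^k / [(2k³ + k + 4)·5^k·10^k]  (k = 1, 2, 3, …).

R = 25/3

By the ratio test, |a_{k+1}/a_k| = [(2k³ + k + 4)/(2(k+1)³ + (k+1) + 4)] · 2·3/(5·10) → 3/25.
Thus R = 1/(3/25) = 25/3.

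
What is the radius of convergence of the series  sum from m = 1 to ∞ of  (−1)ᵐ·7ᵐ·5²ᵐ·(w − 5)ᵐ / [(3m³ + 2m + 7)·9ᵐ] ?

Ratio test: |a_{m+1}/a_m| = [(3m³ + 2m + 7)/(3(m+1)³ + 2(m+1) + 7)] · 7·25/9 → 175/9 as m → ∞.
Thus R = 1/(175/9) = 9/175.

R = 9/175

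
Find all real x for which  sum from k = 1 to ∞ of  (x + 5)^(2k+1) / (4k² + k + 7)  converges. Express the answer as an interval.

Apply the ratio test: |a_{k+1}| / |a_k| = (4k² + k + 7)/(4(k+1)² + (k+1) + 7), which tends to 1 as k → ∞.
Successive powers of (x + 5) differ by 2, so the series converges when |x + 5|² · 1 < 1, i.e. |x + 5| < √(1) = 1. So R = 1.
Endpoint x = -4: absolute convergence follows by limit comparison with Σ 1/k².
At x = -6: the terms are on the order of 1/k², so the series converges absolutely by comparison with the p-series (p = 2 > 1).

[-6, -4]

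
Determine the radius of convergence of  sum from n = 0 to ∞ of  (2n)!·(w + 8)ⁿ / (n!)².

Ratio test: |a_{n+1}/a_n| = (2n+1)·(2n+2)/(n+1)² → 4 as n → ∞.
Hence the series converges for |w + 8| < 1/(4) = 1/4, so the radius of convergence is 1/4.

R = 1/4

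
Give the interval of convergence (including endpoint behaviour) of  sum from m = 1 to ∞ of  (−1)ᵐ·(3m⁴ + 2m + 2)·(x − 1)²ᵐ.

Apply the ratio test: |a_{m+1}| / |a_m| = (3(m+1)⁴ + 2(m+1) + 2)/(3m⁴ + 2m + 2), which tends to 1 as m → ∞.
Successive powers of (x − 1) differ by 2, so the series converges when |x − 1|² · 1 < 1, i.e. |x − 1| < √(1) = 1. So R = 1.
Check x = 2: the m-th term does not approach 0; divergence by the term test.
When x = 0, the terms have absolute value of order m⁴, which does not tend to 0, so the series diverges by the divergence test.

(0, 2)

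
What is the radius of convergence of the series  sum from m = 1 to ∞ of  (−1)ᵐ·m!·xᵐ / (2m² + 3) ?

R = 0

Ratio test: |a_{m+1}/a_m| = (m+1) · (2m² + 3)/(2(m+1)² + 3) → ∞ as m → ∞.
The ratio grows without bound, so the series diverges whenever x ≠ 0; it converges only at x = 0. R = 0.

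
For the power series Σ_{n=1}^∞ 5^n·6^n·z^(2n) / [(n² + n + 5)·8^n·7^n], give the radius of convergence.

Ratio test: |a_{n+1}/a_n| = [(n² + n + 5)/((n+1)² + (n+1) + 5)] · 5·6/(8·7) → 15/28 as n → ∞.
Successive powers of z differ by 2, so the series converges when |z|² · 15/28 < 1, i.e. |z| < √(28/15). So R = 2√105/15.

R = 2√105/15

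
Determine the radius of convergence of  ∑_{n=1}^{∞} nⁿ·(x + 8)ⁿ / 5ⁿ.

R = 0

By the Cauchy root test, |a_n|^(1/n) = n/5 → ∞.
The root grows without bound, so R = 0 (convergence only at x = -8).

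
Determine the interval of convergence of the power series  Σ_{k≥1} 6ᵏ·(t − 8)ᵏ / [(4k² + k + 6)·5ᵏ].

Ratio test: |a_{k+1}/a_k| = [(4k² + k + 6)/(4(k+1)² + (k+1) + 6)] · 6/5 → 6/5 as k → ∞.
Thus R = 1/(6/5) = 5/6.
Endpoint t = 53/6: the series is dominated by a constant times Σ 1/k², which converges (p = 2 > 1).
When t = 43/6, the series is dominated by a constant times Σ 1/k², which converges (p = 2 > 1).

[43/6, 53/6]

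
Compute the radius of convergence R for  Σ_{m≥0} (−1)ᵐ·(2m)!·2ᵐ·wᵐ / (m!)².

By the ratio test, |a_{m+1}/a_m| = (2m+1)·(2m+2)/(m+1)² · 2 → 8.
Hence the series converges for |w| < 1/(8) = 1/8, so the radius of convergence is 1/8.

R = 1/8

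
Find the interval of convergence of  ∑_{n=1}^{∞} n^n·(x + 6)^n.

By the Cauchy root test, |a_n|^(1/n) = n → ∞.
Since the n-th root of |a_n| is unbounded, the series converges only at x = -6; R = 0.

{-6}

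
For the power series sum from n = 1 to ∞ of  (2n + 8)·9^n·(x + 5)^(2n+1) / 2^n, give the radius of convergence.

R = √2/3

By the ratio test, |a_{n+1}/a_n| = [(2(n+1) + 8)/(2n + 8)] · 9/2 → 9/2.
Writing y = (x + 5)², the series in y has radius 2/9, so |x + 5| < √(2/9) and R = √2/3.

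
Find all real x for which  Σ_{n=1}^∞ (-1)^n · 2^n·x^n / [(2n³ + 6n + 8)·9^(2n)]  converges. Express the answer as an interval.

[-81/2, 81/2]

By the ratio test, |a_{n+1}/a_n| = [(2n³ + 6n + 8)/(2(n+1)³ + 6(n+1) + 8)] · 2/81 → 2/81.
Thus R = 1/(2/81) = 81/2.
When x = 81/2, absolute convergence follows by limit comparison with Σ 1/n³.
At x = -81/2: the terms are on the order of 1/n³, so the series converges absolutely by comparison with the p-series (p = 3 > 1).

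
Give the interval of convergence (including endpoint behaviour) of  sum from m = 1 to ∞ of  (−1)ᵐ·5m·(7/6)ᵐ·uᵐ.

(-6/7, 6/7)

The ratio of consecutive coefficients is [5(m+1)/5m] · 7/6 → 7/6.
Thus R = 1/(7/6) = 6/7.
Check u = 6/7: the m-th term does not approach 0; divergence by the term test.
At u = -6/7: the m-th term does not approach 0; divergence by the term test.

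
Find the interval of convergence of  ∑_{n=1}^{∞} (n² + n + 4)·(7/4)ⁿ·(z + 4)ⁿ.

(-32/7, -24/7)

Ratio test: |a_{n+1}/a_n| = [((n+1)² + (n+1) + 4)/(n² + n + 4)] · 7/4 → 7/4 as n → ∞.
Hence the series converges for |z + 4| < 1/(7/4) = 4/7, so the radius of convergence is 4/7.
Check z = -24/7: the terms have absolute value of order n², which does not tend to 0, so the series diverges by the divergence test.
When z = -32/7, the n-th term does not approach 0; divergence by the term test.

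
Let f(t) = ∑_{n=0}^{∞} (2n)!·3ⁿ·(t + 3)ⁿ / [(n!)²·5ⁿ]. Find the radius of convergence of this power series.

Ratio test: |a_{n+1}/a_n| = (2n+1)·(2n+2)/(n+1)² · 3/5 → 12/5 as n → ∞.
Convergence for |t + 3| · 12/5 < 1, i.e. |t + 3| < 5/12. So R = 5/12.

R = 5/12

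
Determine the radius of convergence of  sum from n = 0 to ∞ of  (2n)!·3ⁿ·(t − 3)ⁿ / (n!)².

R = 1/12

The ratio of consecutive coefficients is (2n+1)·(2n+2)/(n+1)² · 3 → 12.
Hence the series converges for |t − 3| < 1/(12) = 1/12, so the radius of convergence is 1/12.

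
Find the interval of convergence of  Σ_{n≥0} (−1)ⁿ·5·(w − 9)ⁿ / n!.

Ratio test: |a_{n+1}/a_n| = 5/5 · 1/(n+1) → 0 as n → ∞.
The ratio tends to 0 regardless of w, hence R = ∞.

(−∞, ∞)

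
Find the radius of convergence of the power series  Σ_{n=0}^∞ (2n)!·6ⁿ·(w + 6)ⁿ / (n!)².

By the ratio test, |a_{n+1}/a_n| = (2n+1)·(2n+2)/(n+1)² · 6 → 24.
Hence the series converges for |w + 6| < 1/(24) = 1/24, so the radius of convergence is 1/24.

R = 1/24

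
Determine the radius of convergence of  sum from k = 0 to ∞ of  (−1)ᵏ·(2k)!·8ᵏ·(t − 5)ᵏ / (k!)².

R = 1/32

Apply the ratio test: |a_{k+1}| / |a_k| = (2k+1)·(2k+2)/(k+1)² · 8, which tends to 32 as k → ∞.
Convergence for |t − 5| · 32 < 1, i.e. |t − 5| < 1/32. So R = 1/32.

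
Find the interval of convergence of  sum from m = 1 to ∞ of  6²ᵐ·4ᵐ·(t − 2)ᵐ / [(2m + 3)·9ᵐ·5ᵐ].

The ratio of consecutive coefficients is [(2m + 3)/(2(m+1) + 3)] · 36·4/(9·5) → 16/5.
Thus R = 1/(16/5) = 5/16.
Endpoint t = 37/16: the terms are asymptotic to a nonzero constant times 1/m, so the series diverges by limit comparison with Σ 1/m.
Check t = 27/16: an alternating series whose terms decrease to 0 in absolute value, so it converges by the Leibniz criterion.

[27/16, 37/16)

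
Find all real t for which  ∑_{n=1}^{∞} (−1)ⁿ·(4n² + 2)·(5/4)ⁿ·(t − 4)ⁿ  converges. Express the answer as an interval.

(16/5, 24/5)

Apply the ratio test: |a_{n+1}| / |a_n| = [(4(n+1)² + 2)/(4n² + 2)] · 5/4, which tends to 5/4 as n → ∞.
Convergence for |t − 4| · 5/4 < 1, i.e. |t − 4| < 4/5. So R = 4/5.
At t = 24/5: the n-th term does not approach 0; divergence by the term test.
Check t = 16/5: the terms do not tend to 0, so the series diverges.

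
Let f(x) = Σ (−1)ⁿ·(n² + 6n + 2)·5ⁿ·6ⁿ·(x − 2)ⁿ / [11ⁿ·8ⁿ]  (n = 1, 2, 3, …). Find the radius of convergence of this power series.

The ratio of consecutive coefficients is [((n+1)² + 6(n+1) + 2)/(n² + 6n + 2)] · 5·6/(11·8) → 15/44.
Thus R = 1/(15/44) = 44/15.

R = 44/15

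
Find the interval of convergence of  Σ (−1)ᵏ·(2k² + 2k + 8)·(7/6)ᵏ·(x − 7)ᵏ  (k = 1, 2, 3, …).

By the ratio test, |a_{k+1}/a_k| = [(2(k+1)² + 2(k+1) + 8)/(2k² + 2k + 8)] · 7/6 → 7/6.
Thus R = 1/(7/6) = 6/7.
Endpoint x = 55/7: the k-th term does not approach 0; divergence by the term test.
When x = 43/7, the terms have absolute value of order k², which does not tend to 0, so the series diverges by the divergence test.

(43/7, 55/7)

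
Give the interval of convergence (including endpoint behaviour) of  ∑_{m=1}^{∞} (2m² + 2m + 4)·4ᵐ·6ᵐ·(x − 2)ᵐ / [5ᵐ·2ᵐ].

(19/12, 29/12)

Ratio test: |a_{m+1}/a_m| = [(2(m+1)² + 2(m+1) + 4)/(2m² + 2m + 4)] · 4·6/(5·2) → 12/5 as m → ∞.
Hence the series converges for |x − 2| < 1/(12/5) = 5/12, so the radius of convergence is 5/12.
When x = 29/12, the terms have absolute value of order m², which does not tend to 0, so the series diverges by the divergence test.
At x = 19/12: the m-th term does not approach 0; divergence by the term test.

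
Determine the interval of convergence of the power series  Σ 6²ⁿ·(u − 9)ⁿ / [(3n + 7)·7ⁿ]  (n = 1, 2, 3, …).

By the ratio test, |a_{n+1}/a_n| = [(3n + 7)/(3(n+1) + 7)] · 36/7 → 36/7.
Hence the series converges for |u − 9| < 1/(36/7) = 7/36, so the radius of convergence is 7/36.
Endpoint u = 331/36: the terms are asymptotic to a nonzero constant times 1/n, so the series diverges by limit comparison with Σ 1/n.
Check u = 317/36: convergence follows from the alternating series test (terms decrease monotonically to 0).

[317/36, 331/36)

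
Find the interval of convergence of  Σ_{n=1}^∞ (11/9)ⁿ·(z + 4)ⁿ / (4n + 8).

[-53/11, -35/11)

Ratio test: |a_{n+1}/a_n| = [(4n + 8)/(4(n+1) + 8)] · 11/9 → 11/9 as n → ∞.
Convergence for |z + 4| · 11/9 < 1, i.e. |z + 4| < 9/11. So R = 9/11.
At z = -35/11: the terms are asymptotic to a nonzero constant times 1/n, so the series diverges by limit comparison with Σ 1/n.
When z = -53/11, the terms alternate in sign and decrease monotonically to 0 in absolute value (size ~ c/n), so the alternating series test gives convergence.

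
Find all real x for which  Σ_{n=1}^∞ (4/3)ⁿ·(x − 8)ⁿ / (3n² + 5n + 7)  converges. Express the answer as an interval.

[29/4, 35/4]

The ratio of consecutive coefficients is [(3n² + 5n + 7)/(3(n+1)² + 5(n+1) + 7)] · 4/3 → 4/3.
Hence the series converges for |x − 8| < 1/(4/3) = 3/4, so the radius of convergence is 3/4.
When x = 35/4, the terms are on the order of 1/n², so the series converges absolutely by comparison with the p-series (p = 2 > 1).
When x = 29/4, the series is dominated by a constant times Σ 1/n², which converges (p = 2 > 1).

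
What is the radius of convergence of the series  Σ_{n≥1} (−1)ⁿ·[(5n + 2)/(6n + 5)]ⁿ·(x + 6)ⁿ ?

Root test: |a_n|^(1/n) = (5n + 2)/(6n + 5) → 5/6.
Convergence for |x + 6| · 5/6 < 1, i.e. |x + 6| < 6/5. So R = 6/5.

R = 6/5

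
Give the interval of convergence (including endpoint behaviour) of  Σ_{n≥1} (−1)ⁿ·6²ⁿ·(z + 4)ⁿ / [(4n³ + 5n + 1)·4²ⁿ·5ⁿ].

The ratio of consecutive coefficients is [(4n³ + 5n + 1)/(4(n+1)³ + 5(n+1) + 1)] · 36/(16·5) → 9/20.
Thus R = 1/(9/20) = 20/9.
Check z = -16/9: the terms are on the order of 1/n³, so the series converges absolutely by comparison with the p-series (p = 3 > 1).
Check z = -56/9: absolute convergence follows by limit comparison with Σ 1/n³.

[-56/9, -16/9]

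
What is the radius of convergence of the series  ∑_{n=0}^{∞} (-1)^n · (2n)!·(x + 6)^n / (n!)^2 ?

By the ratio test, |a_{n+1}/a_n| = (2n+1)·(2n+2)/(n+1)² → 4.
Thus R = 1/(4) = 1/4.

R = 1/4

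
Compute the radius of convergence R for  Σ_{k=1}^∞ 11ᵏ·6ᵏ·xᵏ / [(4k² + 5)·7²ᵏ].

Apply the ratio test: |a_{k+1}| / |a_k| = [(4k² + 5)/(4(k+1)² + 5)] · 11·6/49, which tends to 66/49 as k → ∞.
Hence the series converges for |x| < 1/(66/49) = 49/66, so the radius of convergence is 49/66.

R = 49/66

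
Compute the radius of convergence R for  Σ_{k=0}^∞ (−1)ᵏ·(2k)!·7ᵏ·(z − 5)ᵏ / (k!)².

R = 1/28

By the ratio test, |a_{k+1}/a_k| = (2k+1)·(2k+2)/(k+1)² · 7 → 28.
The series converges when 28 · |z − 5| < 1, giving R = 1/28.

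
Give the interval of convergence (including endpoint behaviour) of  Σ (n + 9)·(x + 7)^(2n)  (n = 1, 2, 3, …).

Ratio test: |a_{n+1}/a_n| = ((n+1) + 9)/(n + 9) → 1 as n → ∞.
Successive powers of (x + 7) differ by 2, so the series converges when |x + 7|² · 1 < 1, i.e. |x + 7| < √(1) = 1. So R = 1.
At x = -6: the n-th term does not approach 0; divergence by the term test.
Check x = -8: the n-th term does not approach 0; divergence by the term test.

(-8, -6)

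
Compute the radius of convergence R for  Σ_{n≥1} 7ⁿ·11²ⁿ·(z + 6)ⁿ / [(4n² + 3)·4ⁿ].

The ratio of consecutive coefficients is [(4n² + 3)/(4(n+1)² + 3)] · 7·121/4 → 847/4.
Hence the series converges for |z + 6| < 1/(847/4) = 4/847, so the radius of convergence is 4/847.

R = 4/847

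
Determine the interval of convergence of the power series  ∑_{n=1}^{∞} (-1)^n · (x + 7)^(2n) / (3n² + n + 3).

The ratio of consecutive coefficients is (3n² + n + 3)/(3(n+1)² + (n+1) + 3) → 1.
Since the exponent of (x + 7) increases by 2 each term, convergence requires |x + 7|² < 1, hence R = 1.
Check x = -6: the terms are on the order of 1/n², so the series converges absolutely by comparison with the p-series (p = 2 > 1).
Check x = -8: the terms are on the order of 1/n², so the series converges absolutely by comparison with the p-series (p = 2 > 1).

[-8, -6]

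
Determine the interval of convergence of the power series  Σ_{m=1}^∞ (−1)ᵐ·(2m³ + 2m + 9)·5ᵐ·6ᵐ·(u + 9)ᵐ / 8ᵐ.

Ratio test: |a_{m+1}/a_m| = [(2(m+1)³ + 2(m+1) + 9)/(2m³ + 2m + 9)] · 5·6/8 → 15/4 as m → ∞.
Hence the series converges for |u + 9| < 1/(15/4) = 4/15, so the radius of convergence is 4/15.
Endpoint u = -131/15: the m-th term does not approach 0; divergence by the term test.
Check u = -139/15: the m-th term does not approach 0; divergence by the term test.

(-139/15, -131/15)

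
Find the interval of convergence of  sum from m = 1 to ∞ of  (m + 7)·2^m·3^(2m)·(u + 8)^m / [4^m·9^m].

(-10, -6)

Ratio test: |a_{m+1}/a_m| = [((m+1) + 7)/(m + 7)] · 2·9/(4·9) → 1/2 as m → ∞.
Convergence for |u + 8| · 1/2 < 1, i.e. |u + 8| < 2. So R = 2.
Endpoint u = -6: the terms have absolute value of order m, which does not tend to 0, so the series diverges by the divergence test.
Endpoint u = -10: the terms have absolute value of order m, which does not tend to 0, so the series diverges by the divergence test.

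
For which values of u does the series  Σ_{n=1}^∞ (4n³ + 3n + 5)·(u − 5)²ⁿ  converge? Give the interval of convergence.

(4, 6)

By the ratio test, |a_{n+1}/a_n| = (4(n+1)³ + 3(n+1) + 5)/(4n³ + 3n + 5) → 1.
Since the exponent of (u − 5) increases by 2 each term, convergence requires |u − 5|² < 1, hence R = 1.
When u = 6, the n-th term does not approach 0; divergence by the term test.
When u = 4, the n-th term does not approach 0; divergence by the term test.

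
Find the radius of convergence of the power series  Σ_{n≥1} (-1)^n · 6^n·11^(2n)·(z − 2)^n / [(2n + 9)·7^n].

The ratio of consecutive coefficients is [(2n + 9)/(2(n+1) + 9)] · 6·121/7 → 726/7.
The series converges when 726/7 · |z − 2| < 1, giving R = 7/726.

R = 7/726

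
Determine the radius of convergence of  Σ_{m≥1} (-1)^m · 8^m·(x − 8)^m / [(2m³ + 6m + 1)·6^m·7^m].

R = 21/4

Apply the ratio test: |a_{m+1}| / |a_m| = [(2m³ + 6m + 1)/(2(m+1)³ + 6(m+1) + 1)] · 8/(6·7), which tends to 4/21 as m → ∞.
Hence the series converges for |x − 8| < 1/(4/21) = 21/4, so the radius of convergence is 21/4.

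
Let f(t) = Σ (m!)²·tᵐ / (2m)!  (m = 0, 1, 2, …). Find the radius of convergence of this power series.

Ratio test: |a_{m+1}/a_m| = (m+1)²/[(2m+1)·(2m+2)] → 1/4 as m → ∞.
Convergence for |t| · 1/4 < 1, i.e. |t| < 4. So R = 4.

R = 4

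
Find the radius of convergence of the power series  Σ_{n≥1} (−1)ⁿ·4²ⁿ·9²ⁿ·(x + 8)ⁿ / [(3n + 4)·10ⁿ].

Ratio test: |a_{n+1}/a_n| = [(3n + 4)/(3(n+1) + 4)] · 16·81/10 → 648/5 as n → ∞.
Convergence for |x + 8| · 648/5 < 1, i.e. |x + 8| < 5/648. So R = 5/648.

R = 5/648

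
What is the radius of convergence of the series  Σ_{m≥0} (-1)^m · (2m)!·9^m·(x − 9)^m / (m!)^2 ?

The ratio of consecutive coefficients is (2m+1)·(2m+2)/(m+1)² · 9 → 36.
Thus R = 1/(36) = 1/36.

R = 1/36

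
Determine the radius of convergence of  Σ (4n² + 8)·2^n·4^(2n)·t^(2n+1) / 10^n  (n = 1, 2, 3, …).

R = √5/4

The ratio of consecutive coefficients is [(4(n+1)² + 8)/(4n² + 8)] · 2·16/10 → 16/5.
Successive powers of t differ by 2, so the series converges when |t|² · 16/5 < 1, i.e. |t| < √(5/16). So R = √5/4.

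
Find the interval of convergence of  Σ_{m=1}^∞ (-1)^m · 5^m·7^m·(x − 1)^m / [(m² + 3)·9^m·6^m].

Ratio test: |a_{m+1}/a_m| = [(m² + 3)/((m+1)² + 3)] · 5·7/(9·6) → 35/54 as m → ∞.
The series converges when 35/54 · |x − 1| < 1, giving R = 54/35.
When x = 89/35, the terms are on the order of 1/m², so the series converges absolutely by comparison with the p-series (p = 2 > 1).
Check x = -19/35: the series is dominated by a constant times Σ 1/m², which converges (p = 2 > 1).

[-19/35, 89/35]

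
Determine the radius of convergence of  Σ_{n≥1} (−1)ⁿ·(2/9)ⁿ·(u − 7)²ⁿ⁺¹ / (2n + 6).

R = 3√2/2

Apply the ratio test: |a_{n+1}| / |a_n| = [(2n + 6)/(2(n+1) + 6)] · 2/9, which tends to 2/9 as n → ∞.
Successive powers of (u − 7) differ by 2, so the series converges when |u − 7|² · 2/9 < 1, i.e. |u − 7| < √(9/2). So R = 3√2/2.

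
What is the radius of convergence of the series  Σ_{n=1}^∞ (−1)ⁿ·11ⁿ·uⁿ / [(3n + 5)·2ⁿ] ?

R = 2/11

Apply the ratio test: |a_{n+1}| / |a_n| = [(3n + 5)/(3(n+1) + 5)] · 11/2, which tends to 11/2 as n → ∞.
Convergence for |u| · 11/2 < 1, i.e. |u| < 2/11. So R = 2/11.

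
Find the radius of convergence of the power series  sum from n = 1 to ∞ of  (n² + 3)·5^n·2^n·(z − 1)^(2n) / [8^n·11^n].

By the ratio test, |a_{n+1}/a_n| = [((n+1)² + 3)/(n² + 3)] · 5·2/(8·11) → 5/44.
Since the exponent of (z − 1) increases by 2 each term, convergence requires |z − 1|² < 44/5, hence R = 2√55/5.

R = 2√55/5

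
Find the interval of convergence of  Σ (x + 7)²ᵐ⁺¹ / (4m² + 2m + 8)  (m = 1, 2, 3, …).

By the ratio test, |a_{m+1}/a_m| = (4m² + 2m + 8)/(4(m+1)² + 2(m+1) + 8) → 1.
Since the exponent of (x + 7) increases by 2 each term, convergence requires |x + 7|² < 1, hence R = 1.
At x = -6: absolute convergence follows by limit comparison with Σ 1/m².
Endpoint x = -8: the series is dominated by a constant times Σ 1/m², which converges (p = 2 > 1).

[-8, -6]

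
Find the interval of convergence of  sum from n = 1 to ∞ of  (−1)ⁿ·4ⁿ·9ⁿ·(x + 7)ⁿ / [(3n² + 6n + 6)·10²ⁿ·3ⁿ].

The ratio of consecutive coefficients is [(3n² + 6n + 6)/(3(n+1)² + 6(n+1) + 6)] · 4·9/(100·3) → 3/25.
Hence the series converges for |x + 7| < 1/(3/25) = 25/3, so the radius of convergence is 25/3.
At x = 4/3: absolute convergence follows by limit comparison with Σ 1/n².
Endpoint x = -46/3: absolute convergence follows by limit comparison with Σ 1/n².

[-46/3, 4/3]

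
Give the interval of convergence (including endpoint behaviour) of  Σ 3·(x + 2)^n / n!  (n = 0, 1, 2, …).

The ratio of consecutive coefficients is 3/3 · 1/(n+1) → 0.
The ratio tends to 0 regardless of x, hence R = ∞.

(−∞, ∞)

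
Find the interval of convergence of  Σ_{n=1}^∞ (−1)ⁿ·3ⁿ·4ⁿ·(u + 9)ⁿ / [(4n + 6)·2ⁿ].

(-55/6, -53/6]

The ratio of consecutive coefficients is [(4n + 6)/(4(n+1) + 6)] · 3·4/2 → 6.
Thus R = 1/(6) = 1/6.
When u = -53/6, the terms alternate in sign and decrease monotonically to 0 in absolute value (size ~ c/n), so the alternating series test gives convergence.
Endpoint u = -55/6: comparison with the harmonic series Σ 1/n shows the series diverges.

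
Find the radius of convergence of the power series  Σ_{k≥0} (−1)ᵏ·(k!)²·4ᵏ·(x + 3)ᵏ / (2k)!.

R = 1

The ratio of consecutive coefficients is (k+1)²/[(2k+1)·(2k+2)] · 4 → 1.
Convergence for |x + 3| < 1, so R = 1.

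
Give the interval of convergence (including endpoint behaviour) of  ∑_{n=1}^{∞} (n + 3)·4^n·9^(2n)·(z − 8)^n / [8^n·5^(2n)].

(598/81, 698/81)

By the ratio test, |a_{n+1}/a_n| = [((n+1) + 3)/(n + 3)] · 4·81/(8·25) → 81/50.
The series converges when 81/50 · |z − 8| < 1, giving R = 50/81.
At z = 698/81: the n-th term does not approach 0; divergence by the term test.
Endpoint z = 598/81: the n-th term does not approach 0; divergence by the term test.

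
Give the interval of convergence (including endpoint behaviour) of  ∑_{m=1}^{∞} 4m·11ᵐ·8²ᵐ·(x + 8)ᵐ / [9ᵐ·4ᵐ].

By the ratio test, |a_{m+1}/a_m| = [4(m+1)/4m] · 11·64/(9·4) → 176/9.
Thus R = 1/(176/9) = 9/176.
Check x = -1399/176: the terms have absolute value of order m, which does not tend to 0, so the series diverges by the divergence test.
Endpoint x = -1417/176: the m-th term does not approach 0; divergence by the term test.

(-1417/176, -1399/176)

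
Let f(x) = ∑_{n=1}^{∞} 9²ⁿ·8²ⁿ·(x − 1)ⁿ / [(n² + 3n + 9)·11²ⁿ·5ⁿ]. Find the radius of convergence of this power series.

R = 605/5184

By the ratio test, |a_{n+1}/a_n| = [(n² + 3n + 9)/((n+1)² + 3(n+1) + 9)] · 81·64/(121·5) → 5184/605.
The series converges when 5184/605 · |x − 1| < 1, giving R = 605/5184.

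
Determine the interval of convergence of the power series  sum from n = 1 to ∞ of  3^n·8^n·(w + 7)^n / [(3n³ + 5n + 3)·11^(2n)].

[-289/24, -47/24]

Ratio test: |a_{n+1}/a_n| = [(3n³ + 5n + 3)/(3(n+1)³ + 5(n+1) + 3)] · 3·8/121 → 24/121 as n → ∞.
The series converges when 24/121 · |w + 7| < 1, giving R = 121/24.
When w = -47/24, the terms are on the order of 1/n³, so the series converges absolutely by comparison with the p-series (p = 3 > 1).
When w = -289/24, absolute convergence follows by limit comparison with Σ 1/n³.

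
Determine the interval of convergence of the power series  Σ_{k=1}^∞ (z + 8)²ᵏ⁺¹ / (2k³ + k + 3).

[-9, -7]

The ratio of consecutive coefficients is (2k³ + k + 3)/(2(k+1)³ + (k+1) + 3) → 1.
Writing y = (z + 8)², the series in y has radius 1, so |z + 8| < √(1) = 1 and R = 1.
When z = -7, absolute convergence follows by limit comparison with Σ 1/k³.
When z = -9, absolute convergence follows by limit comparison with Σ 1/k³.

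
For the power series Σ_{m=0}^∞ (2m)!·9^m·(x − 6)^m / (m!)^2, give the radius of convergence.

R = 1/36

Apply the ratio test: |a_{m+1}| / |a_m| = (2m+1)·(2m+2)/(m+1)² · 9, which tends to 36 as m → ∞.
Hence the series converges for |x − 6| < 1/(36) = 1/36, so the radius of convergence is 1/36.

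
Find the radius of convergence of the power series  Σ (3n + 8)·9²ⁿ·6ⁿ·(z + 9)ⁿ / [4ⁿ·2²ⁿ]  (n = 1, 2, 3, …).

Ratio test: |a_{n+1}/a_n| = [(3(n+1) + 8)/(3n + 8)] · 81·6/(4·4) → 243/8 as n → ∞.
Hence the series converges for |z + 9| < 1/(243/8) = 8/243, so the radius of convergence is 8/243.

R = 8/243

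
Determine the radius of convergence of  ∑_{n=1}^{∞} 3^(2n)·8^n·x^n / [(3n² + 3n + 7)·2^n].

The ratio of consecutive coefficients is [(3n² + 3n + 7)/(3(n+1)² + 3(n+1) + 7)] · 9·8/2 → 36.
Hence the series converges for |x| < 1/(36) = 1/36, so the radius of convergence is 1/36.

R = 1/36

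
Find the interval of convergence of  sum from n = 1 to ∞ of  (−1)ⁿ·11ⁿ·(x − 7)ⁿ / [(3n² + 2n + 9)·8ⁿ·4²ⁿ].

Apply the ratio test: |a_{n+1}| / |a_n| = [(3n² + 2n + 9)/(3(n+1)² + 2(n+1) + 9)] · 11/(8·16), which tends to 11/128 as n → ∞.
Thus R = 1/(11/128) = 128/11.
At x = 205/11: the terms are on the order of 1/n², so the series converges absolutely by comparison with the p-series (p = 2 > 1).
When x = -51/11, absolute convergence follows by limit comparison with Σ 1/n².

[-51/11, 205/11]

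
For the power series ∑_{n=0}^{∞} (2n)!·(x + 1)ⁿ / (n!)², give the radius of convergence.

Apply the ratio test: |a_{n+1}| / |a_n| = (2n+1)·(2n+2)/(n+1)², which tends to 4 as n → ∞.
Convergence for |x + 1| · 4 < 1, i.e. |x + 1| < 1/4. So R = 1/4.

R = 1/4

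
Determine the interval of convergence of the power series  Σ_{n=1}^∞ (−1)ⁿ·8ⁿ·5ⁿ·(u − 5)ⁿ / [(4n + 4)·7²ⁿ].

Apply the ratio test: |a_{n+1}| / |a_n| = [(4n + 4)/(4(n+1) + 4)] · 8·5/49, which tends to 40/49 as n → ∞.
Thus R = 1/(40/49) = 49/40.
Check u = 249/40: convergence follows from the alternating series test (terms decrease monotonically to 0).
When u = 151/40, the terms are asymptotic to a nonzero constant times 1/n, so the series diverges by limit comparison with Σ 1/n.

(151/40, 249/40]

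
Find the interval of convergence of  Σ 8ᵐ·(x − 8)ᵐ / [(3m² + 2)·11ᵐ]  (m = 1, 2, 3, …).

Apply the ratio test: |a_{m+1}| / |a_m| = [(3m² + 2)/(3(m+1)² + 2)] · 8/11, which tends to 8/11 as m → ∞.
The series converges when 8/11 · |x − 8| < 1, giving R = 11/8.
Check x = 75/8: the series is dominated by a constant times Σ 1/m², which converges (p = 2 > 1).
At x = 53/8: the terms are on the order of 1/m², so the series converges absolutely by comparison with the p-series (p = 2 > 1).

[53/8, 75/8]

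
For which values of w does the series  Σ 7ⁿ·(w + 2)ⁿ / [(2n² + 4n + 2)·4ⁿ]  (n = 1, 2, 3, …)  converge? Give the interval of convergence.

[-18/7, -10/7]

The ratio of consecutive coefficients is [(2n² + 4n + 2)/(2(n+1)² + 4(n+1) + 2)] · 7/4 → 7/4.
The series converges when 7/4 · |w + 2| < 1, giving R = 4/7.
Check w = -10/7: absolute convergence follows by limit comparison with Σ 1/n².
Check w = -18/7: the series is dominated by a constant times Σ 1/n², which converges (p = 2 > 1).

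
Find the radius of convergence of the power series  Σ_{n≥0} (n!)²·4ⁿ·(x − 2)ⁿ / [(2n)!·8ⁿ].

R = 8

The ratio of consecutive coefficients is (n+1)²/[(2n+1)·(2n+2)] · 4/8 → 1/8.
Hence the series converges for |x − 2| < 1/(1/8) = 8, so the radius of convergence is 8.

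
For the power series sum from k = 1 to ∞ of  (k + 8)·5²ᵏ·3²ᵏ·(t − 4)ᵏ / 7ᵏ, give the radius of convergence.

Ratio test: |a_{k+1}/a_k| = [((k+1) + 8)/(k + 8)] · 25·9/7 → 225/7 as k → ∞.
Convergence for |t − 4| · 225/7 < 1, i.e. |t − 4| < 7/225. So R = 7/225.

R = 7/225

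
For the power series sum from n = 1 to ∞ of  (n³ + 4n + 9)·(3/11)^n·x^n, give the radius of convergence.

R = 11/3

By the ratio test, |a_{n+1}/a_n| = [((n+1)³ + 4(n+1) + 9)/(n³ + 4n + 9)] · 3/11 → 3/11.
The series converges when 3/11 · |x| < 1, giving R = 11/3.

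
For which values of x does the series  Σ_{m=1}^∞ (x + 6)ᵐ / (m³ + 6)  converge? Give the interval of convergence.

By the ratio test, |a_{m+1}/a_m| = (m³ + 6)/((m+1)³ + 6) → 1.
So the series converges when |x + 6| < 1 and diverges when |x + 6| > 1; R = 1.
At x = -5: the terms are on the order of 1/m³, so the series converges absolutely by comparison with the p-series (p = 3 > 1).
At x = -7: absolute convergence follows by limit comparison with Σ 1/m³.

[-7, -5]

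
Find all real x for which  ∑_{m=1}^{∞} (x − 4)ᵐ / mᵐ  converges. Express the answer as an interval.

(−∞, ∞)

Applying the root test, |a_m|^(1/m) = 1/m → 0.
Since the m-th root of |a_m| tends to 0, the series converges for all real x; R = ∞.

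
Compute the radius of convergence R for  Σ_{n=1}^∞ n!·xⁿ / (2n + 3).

Ratio test: |a_{n+1}/a_n| = (n+1) · (2n + 3)/(2(n+1) + 3) → ∞ as n → ∞.
The terms grow without bound for any x ≠ 0, so R = 0 (convergence only at x = 0).

R = 0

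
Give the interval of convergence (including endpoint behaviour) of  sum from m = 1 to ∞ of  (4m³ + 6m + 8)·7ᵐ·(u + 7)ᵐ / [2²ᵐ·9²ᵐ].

(-373/7, 275/7)

Apply the ratio test: |a_{m+1}| / |a_m| = [(4(m+1)³ + 6(m+1) + 8)/(4m³ + 6m + 8)] · 7/(4·81), which tends to 7/324 as m → ∞.
Thus R = 1/(7/324) = 324/7.
When u = 275/7, the m-th term does not approach 0; divergence by the term test.
When u = -373/7, the terms do not tend to 0, so the series diverges.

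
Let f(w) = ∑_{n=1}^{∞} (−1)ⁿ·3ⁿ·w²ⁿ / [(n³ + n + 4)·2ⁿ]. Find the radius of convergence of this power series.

Ratio test: |a_{n+1}/a_n| = [(n³ + n + 4)/((n+1)³ + (n+1) + 4)] · 3/2 → 3/2 as n → ∞.
Since the exponent of w increases by 2 each term, convergence requires |w|² < 2/3, hence R = √6/3.

R = √6/3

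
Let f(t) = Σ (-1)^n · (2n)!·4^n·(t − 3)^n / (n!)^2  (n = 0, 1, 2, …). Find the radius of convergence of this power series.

Apply the ratio test: |a_{n+1}| / |a_n| = (2n+1)·(2n+2)/(n+1)² · 4, which tends to 16 as n → ∞.
Hence the series converges for |t − 3| < 1/(16) = 1/16, so the radius of convergence is 1/16.

R = 1/16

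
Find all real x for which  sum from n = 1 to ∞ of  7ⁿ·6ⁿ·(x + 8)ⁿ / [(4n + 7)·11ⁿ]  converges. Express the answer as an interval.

[-347/42, -325/42)

By the ratio test, |a_{n+1}/a_n| = [(4n + 7)/(4(n+1) + 7)] · 7·6/11 → 42/11.
The series converges when 42/11 · |x + 8| < 1, giving R = 11/42.
When x = -325/42, comparison with the harmonic series Σ 1/n shows the series diverges.
Check x = -347/42: convergence follows from the alternating series test (terms decrease monotonically to 0).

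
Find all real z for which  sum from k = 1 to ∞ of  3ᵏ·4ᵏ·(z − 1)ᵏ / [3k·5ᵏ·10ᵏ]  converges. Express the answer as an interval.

The ratio of consecutive coefficients is [3k/3(k+1)] · 3·4/(5·10) → 6/25.
Hence the series converges for |z − 1| < 1/(6/25) = 25/6, so the radius of convergence is 25/6.
At z = 31/6: the terms behave like c/k; limit comparison with the harmonic series gives divergence.
Endpoint z = -19/6: an alternating series whose terms decrease to 0 in absolute value, so it converges by the Leibniz criterion.

[-19/6, 31/6)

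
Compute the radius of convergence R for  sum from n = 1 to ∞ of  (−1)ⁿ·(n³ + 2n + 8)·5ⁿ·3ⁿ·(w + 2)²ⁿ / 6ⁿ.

R = √10/5

By the ratio test, |a_{n+1}/a_n| = [((n+1)³ + 2(n+1) + 8)/(n³ + 2n + 8)] · 5·3/6 → 5/2.
Since the exponent of (w + 2) increases by 2 each term, convergence requires |w + 2|² < 2/5, hence R = √10/5.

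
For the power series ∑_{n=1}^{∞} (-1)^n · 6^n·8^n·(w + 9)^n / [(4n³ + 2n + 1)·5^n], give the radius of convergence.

R = 5/48

By the ratio test, |a_{n+1}/a_n| = [(4n³ + 2n + 1)/(4(n+1)³ + 2(n+1) + 1)] · 6·8/5 → 48/5.
Convergence for |w + 9| · 48/5 < 1, i.e. |w + 9| < 5/48. So R = 5/48.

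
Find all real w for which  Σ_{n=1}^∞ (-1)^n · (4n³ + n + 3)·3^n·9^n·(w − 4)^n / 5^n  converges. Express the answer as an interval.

By the ratio test, |a_{n+1}/a_n| = [(4(n+1)³ + (n+1) + 3)/(4n³ + n + 3)] · 3·9/5 → 27/5.
Convergence for |w − 4| · 27/5 < 1, i.e. |w − 4| < 5/27. So R = 5/27.
At w = 113/27: the terms have absolute value of order n³, which does not tend to 0, so the series diverges by the divergence test.
Check w = 103/27: the n-th term does not approach 0; divergence by the term test.

(103/27, 113/27)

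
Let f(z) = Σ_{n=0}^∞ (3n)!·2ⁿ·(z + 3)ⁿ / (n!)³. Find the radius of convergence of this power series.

Apply the ratio test: |a_{n+1}| / |a_n| = (3n+1)·(3n+2)·(3n+3)/(n+1)³ · 2, which tends to 54 as n → ∞.
Hence the series converges for |z + 3| < 1/(54) = 1/54, so the radius of convergence is 1/54.

R = 1/54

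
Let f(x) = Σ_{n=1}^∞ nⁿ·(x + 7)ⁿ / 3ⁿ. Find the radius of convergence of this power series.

R = 0

By the Cauchy root test, |a_n|^(1/n) = n/3 → ∞.
The root grows without bound, so R = 0 (convergence only at x = -7).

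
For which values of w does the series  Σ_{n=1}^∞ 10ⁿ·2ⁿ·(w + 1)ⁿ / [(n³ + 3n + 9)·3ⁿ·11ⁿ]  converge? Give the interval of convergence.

The ratio of consecutive coefficients is [(n³ + 3n + 9)/((n+1)³ + 3(n+1) + 9)] · 10·2/(3·11) → 20/33.
Convergence for |w + 1| · 20/33 < 1, i.e. |w + 1| < 33/20. So R = 33/20.
Check w = 13/20: absolute convergence follows by limit comparison with Σ 1/n³.
When w = -53/20, the series is dominated by a constant times Σ 1/n³, which converges (p = 3 > 1).

[-53/20, 13/20]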